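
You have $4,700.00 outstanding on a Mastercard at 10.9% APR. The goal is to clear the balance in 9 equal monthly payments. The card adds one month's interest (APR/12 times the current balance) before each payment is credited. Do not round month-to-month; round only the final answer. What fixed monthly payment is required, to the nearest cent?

$546.23

Monthly rate r = 10.9%/12 = 0.908333% = 0.00908333.
Level-payment amortization: P = B₀·r / (1 − (1+r)^(−n)) = 4700.00·0.00908333 / (1 − 1.00908^(−9)).
Denominator 1 − (1+r)^(−9) = 0.078157553.
P = 42.6917 / 0.078157553 ≈ 546.23.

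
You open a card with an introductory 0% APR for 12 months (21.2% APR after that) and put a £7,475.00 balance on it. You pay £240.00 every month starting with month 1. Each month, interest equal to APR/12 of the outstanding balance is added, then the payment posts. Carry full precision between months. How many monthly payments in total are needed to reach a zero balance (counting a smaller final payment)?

36 payments

Promo months 1–12 at r₀ = 0%/12 = 0; months 13+ at r₁ = 21.2%/12 = 0.0176667.
After month 12 (no interest yet): B = £7,475.00 − 12·£240.00 = £4,595.00.
Then at r₁ with £240.00/mo: n₂ = −ln(1 − r₁·B/P)/ln(1+r₁) ≈ 23.58 → 24 more payments.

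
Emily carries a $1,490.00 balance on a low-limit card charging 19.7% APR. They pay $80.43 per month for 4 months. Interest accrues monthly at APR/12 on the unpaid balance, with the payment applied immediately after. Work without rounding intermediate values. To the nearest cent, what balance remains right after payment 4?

$1,260.55

Monthly rate r = 19.7%/12 = 1.64167% = 0.0164167.
Each month: B ← B·(1+r) − $80.43.
Month 1: interest $24.46; balance after payment $1,434.03.
Month 2: interest $23.54; balance after payment $1,377.14.
Month 3: interest $22.61; balance after payment $1,319.32.
Month 4: interest $21.66; balance after payment $1,260.55.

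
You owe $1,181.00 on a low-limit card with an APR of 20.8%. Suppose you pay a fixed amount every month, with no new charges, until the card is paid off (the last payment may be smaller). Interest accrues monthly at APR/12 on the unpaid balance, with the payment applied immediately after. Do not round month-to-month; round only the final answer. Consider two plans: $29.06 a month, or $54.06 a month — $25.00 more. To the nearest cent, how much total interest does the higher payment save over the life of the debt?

Monthly rate r = 20.8%/12 = 1.73333% = 0.0173333.
At $29.06/mo: n = ⌈−ln(1 − rB₀/P)/ln(1+r)⌉ = 71 payments (last $26.91); total interest = total paid − $1,181.00 = $880.11.
At $54.06/mo: 28 payments (last $37.52); total interest $316.14.
Interest saved = $880.11 − $316.14 = $563.97.

$563.97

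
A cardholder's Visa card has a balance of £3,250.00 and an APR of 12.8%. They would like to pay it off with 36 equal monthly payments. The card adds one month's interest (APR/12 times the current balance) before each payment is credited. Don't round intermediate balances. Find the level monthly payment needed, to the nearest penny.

£109.19

Monthly rate r = 12.8%/12 = 1.06667% = 0.0106667.
Level-payment amortization: P = B₀·r / (1 − (1+r)^(−n)) = 3250.00·0.0106667 / (1 − 1.01067^(−36)).
Denominator 1 − (1+r)^(−36) = 0.317482047.
P = 34.6667 / 0.317482047 ≈ 109.19.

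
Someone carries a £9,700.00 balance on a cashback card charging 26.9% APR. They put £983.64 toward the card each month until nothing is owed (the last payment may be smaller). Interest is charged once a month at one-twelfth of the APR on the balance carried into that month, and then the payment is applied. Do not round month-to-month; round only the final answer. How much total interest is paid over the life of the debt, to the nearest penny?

Monthly rate r = 26.9%/12 = 2.24167% = 0.0224167.
Payoff takes n = ⌈−ln(1 − rB₀/P)/ln(1+r)⌉ = ⌈11.269⌉ = 12 payments; the last is £266.54.
Total paid = 11·£983.64 + £266.54 = £11,086.58.
Total interest = total paid − principal = £11,086.58 − £9,700.00 = £1,386.58.

£1,386.58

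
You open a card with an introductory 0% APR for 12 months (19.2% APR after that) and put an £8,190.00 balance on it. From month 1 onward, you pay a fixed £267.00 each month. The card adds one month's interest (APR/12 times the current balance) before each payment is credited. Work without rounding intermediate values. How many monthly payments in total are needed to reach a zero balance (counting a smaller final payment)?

Promo months 1–12 at r₀ = 0%/12 = 0; months 13+ at r₁ = 19.2%/12 = 0.016.
After month 12 (no interest yet): B = £8,190.00 − 12·£267.00 = £4,986.00.
Then at r₁ with £267.00/mo: n₂ = −ln(1 − r₁·B/P)/ln(1+r₁) ≈ 22.36 → 23 more payments.

35 months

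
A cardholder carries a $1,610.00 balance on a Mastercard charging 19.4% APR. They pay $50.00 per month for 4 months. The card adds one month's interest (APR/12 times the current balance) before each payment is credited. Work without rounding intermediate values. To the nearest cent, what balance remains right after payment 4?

Monthly rate r = 19.4%/12 = 1.61667% = 0.0161667.
Each month: B ← B·(1+r) − $50.00.
Month 1: interest $26.03; balance after payment $1,586.03.
Month 2: interest $25.64; balance after payment $1,561.67.
Month 3: interest $25.25; balance after payment $1,536.92.
Month 4: interest $24.85; balance after payment $1,511.76.

$1,511.76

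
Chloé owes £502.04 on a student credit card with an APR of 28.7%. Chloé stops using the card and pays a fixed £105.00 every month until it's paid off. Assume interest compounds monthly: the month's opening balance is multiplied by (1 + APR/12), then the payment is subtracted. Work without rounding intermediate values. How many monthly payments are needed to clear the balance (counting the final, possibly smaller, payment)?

6 months

Monthly rate r = 28.7%/12 = 2.39167% = 0.0239167.
Recurrence: B ← B·(1+r) − £105.00.
Month 1: interest £12.01; balance after payment £409.05.
Month 2: interest £9.78; balance after payment £313.83.
Month 3: interest £7.51; balance after payment £216.34.
Month 4: interest £5.17; balance after payment £116.51.
Month 5: interest £2.79; balance after payment £14.30.
Month 6: interest £0.34; balance after payment £0.00.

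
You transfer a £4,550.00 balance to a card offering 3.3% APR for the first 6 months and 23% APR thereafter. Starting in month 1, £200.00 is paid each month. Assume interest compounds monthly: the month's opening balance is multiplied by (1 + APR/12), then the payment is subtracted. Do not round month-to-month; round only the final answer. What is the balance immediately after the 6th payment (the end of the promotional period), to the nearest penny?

£3,417.31

Promo months 1–6 at r₀ = 3.3%/12 = 0.00275; months 7+ at r₁ = 23%/12 = 0.0191667.
After month 6: iterate B ← B·(1+r₀) − £200.00 for 6 months → £3,417.31.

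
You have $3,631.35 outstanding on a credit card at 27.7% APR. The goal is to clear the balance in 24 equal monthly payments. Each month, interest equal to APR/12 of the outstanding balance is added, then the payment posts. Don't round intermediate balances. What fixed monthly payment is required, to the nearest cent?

Monthly rate r = 27.7%/12 = 2.30833% = 0.0230833.
Level-payment amortization: P = B₀·r / (1 − (1+r)^(−n)) = 3631.35·0.0230833 / (1 − 1.02308^(−24)).
Denominator 1 − (1+r)^(−24) = 0.421723206.
P = 83.8237 / 0.421723206 ≈ 198.76.

$198.76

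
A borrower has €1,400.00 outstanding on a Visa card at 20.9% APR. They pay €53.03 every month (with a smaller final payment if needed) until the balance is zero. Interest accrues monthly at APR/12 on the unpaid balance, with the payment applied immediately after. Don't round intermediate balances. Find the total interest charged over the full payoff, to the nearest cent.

€491.42

Monthly rate r = 20.9%/12 = 1.74167% = 0.0174167.
Payoff takes n = ⌈−ln(1 − rB₀/P)/ln(1+r)⌉ = ⌈35.665⌉ = 36 payments; the last is €35.37.
Total paid = 35·€53.03 + €35.37 = €1,891.42.
Total interest = total paid − principal = €1,891.42 − €1,400.00 = €491.42.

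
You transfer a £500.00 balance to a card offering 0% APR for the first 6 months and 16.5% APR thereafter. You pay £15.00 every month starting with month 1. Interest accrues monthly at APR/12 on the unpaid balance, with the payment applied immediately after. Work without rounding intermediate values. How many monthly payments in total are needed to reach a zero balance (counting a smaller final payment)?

Promo months 1–6 at r₀ = 0%/12 = 0; months 7+ at r₁ = 16.5%/12 = 0.01375.
After month 6 (no interest yet): B = £500.00 − 6·£15.00 = £410.00.
Then at r₁ with £15.00/mo: n₂ = −ln(1 − r₁·B/P)/ln(1+r₁) ≈ 34.51 → 35 more payments.

41 months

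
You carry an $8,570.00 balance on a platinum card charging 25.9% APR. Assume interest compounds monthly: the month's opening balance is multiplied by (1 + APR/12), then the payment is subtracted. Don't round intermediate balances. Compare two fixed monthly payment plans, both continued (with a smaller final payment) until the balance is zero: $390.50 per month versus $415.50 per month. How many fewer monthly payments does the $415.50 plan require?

Monthly rate r = 25.9%/12 = 2.15833% = 0.0215833.
At $390.50/mo: n = ⌈−ln(1 − rB₀/P)/ln(1+r)⌉ = 31 payments (last $22.55); total interest = total paid − $8,570.00 = $3,167.55.
At $415.50/mo: 28 payments (last $245.23); total interest $2,893.73.
Payments saved = 31 − 28 = 3.

3 fewer payments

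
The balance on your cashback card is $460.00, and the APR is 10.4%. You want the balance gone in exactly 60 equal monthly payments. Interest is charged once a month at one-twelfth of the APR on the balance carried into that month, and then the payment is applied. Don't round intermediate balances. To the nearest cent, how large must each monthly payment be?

Monthly rate r = 10.4%/12 = 0.866667% = 0.00866667.
Level-payment amortization: P = B₀·r / (1 − (1+r)^(−n)) = 460.00·0.00866667 / (1 − 1.00867^(−60)).
Denominator 1 − (1+r)^(−60) = 0.404145996.
P = 3.98667 / 0.404145996 ≈ 9.86.

$9.86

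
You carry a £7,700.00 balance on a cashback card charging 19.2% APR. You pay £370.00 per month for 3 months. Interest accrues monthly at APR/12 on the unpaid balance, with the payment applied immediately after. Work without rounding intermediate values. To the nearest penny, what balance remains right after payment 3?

Monthly rate r = 19.2%/12 = 1.6% = 0.016.
Each month: B ← B·(1+r) − £370.00.
Month 1: interest £123.20; balance after payment £7,453.20.
Month 2: interest £119.25; balance after payment £7,202.45.
Month 3: interest £115.24; balance after payment £6,947.69.

£6,947.69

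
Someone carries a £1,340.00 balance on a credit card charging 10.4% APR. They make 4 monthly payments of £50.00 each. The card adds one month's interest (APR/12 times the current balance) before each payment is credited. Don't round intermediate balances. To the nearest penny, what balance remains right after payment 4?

Monthly rate r = 10.4%/12 = 0.866667% = 0.00866667.
Each month: B ← B·(1+r) − £50.00.
Month 1: interest £11.61; balance after payment £1,301.61.
Month 2: interest £11.28; balance after payment £1,262.89.
Month 3: interest £10.95; balance after payment £1,223.84.
Month 4: interest £10.61; balance after payment £1,184.45.

£1,184.45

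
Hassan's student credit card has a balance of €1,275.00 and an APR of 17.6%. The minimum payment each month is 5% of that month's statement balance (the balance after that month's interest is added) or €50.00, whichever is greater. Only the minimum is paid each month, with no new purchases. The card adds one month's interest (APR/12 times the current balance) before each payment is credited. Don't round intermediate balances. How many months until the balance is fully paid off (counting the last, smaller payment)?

Monthly rate r = 17.6%/12 = 1.46667% = 0.0146667.
While 5% of the post-interest balance exceeds €50.00, each month B ← (B·(1+r))·(1 − 0.05), i.e. B shrinks by the factor (1+r)·0.95 = 0.96393.
This holds for months 1–8. Entering month 9 the balance is €950.36; 5% of the post-interest balance is now below €50.00, so the flat €50.00 minimum applies from here.
From month 9 a fixed €50.00 at rate r clears €950.36 in 23 more payments. Total: 8 + 23 = 31 months.

31 months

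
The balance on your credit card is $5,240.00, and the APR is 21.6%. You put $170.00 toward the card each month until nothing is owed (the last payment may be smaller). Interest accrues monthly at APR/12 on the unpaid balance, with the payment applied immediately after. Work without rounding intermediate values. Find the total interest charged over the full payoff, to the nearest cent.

$2,472.18

Monthly rate r = 21.6%/12 = 1.8% = 0.018.
Payoff takes n = ⌈−ln(1 − rB₀/P)/ln(1+r)⌉ = ⌈45.364⌉ = 46 payments; the last is $62.18.
Total paid = 45·$170.00 + $62.18 = $7,712.18.
Total interest = total paid − principal = $7,712.18 − $5,240.00 = $2,472.18.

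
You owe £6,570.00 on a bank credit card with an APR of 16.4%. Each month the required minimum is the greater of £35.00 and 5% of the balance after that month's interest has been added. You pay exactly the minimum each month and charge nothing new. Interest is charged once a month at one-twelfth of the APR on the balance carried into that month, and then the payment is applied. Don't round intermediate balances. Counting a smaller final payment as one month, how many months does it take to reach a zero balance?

Monthly rate r = 16.4%/12 = 1.36667% = 0.0136667.
While 5% of the post-interest balance exceeds £35.00, each month B ← (B·(1+r))·(1 − 0.05), i.e. B shrinks by the factor (1+r)·0.95 = 0.96298.
This holds for months 1–60. Entering month 61 the balance is £683.43; 5% of the post-interest balance is now below £35.00, so the flat £35.00 minimum applies from here.
From month 61 a fixed £35.00 at rate r clears £683.43 in 23 more payments. Total: 60 + 23 = 83 months.

83 months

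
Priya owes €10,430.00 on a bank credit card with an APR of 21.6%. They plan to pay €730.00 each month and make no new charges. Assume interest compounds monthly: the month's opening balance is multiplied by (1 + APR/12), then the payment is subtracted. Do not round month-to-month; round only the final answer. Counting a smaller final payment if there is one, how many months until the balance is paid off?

17 months

Monthly rate r = 21.6%/12 = 1.8% = 0.018.
Recurrence: B ← B·(1+r) − €730.00.
Month 1: interest €187.74; balance after payment €9,887.74.
Month 2: interest €177.98; balance after payment €9,335.72.
Closed form: n = −ln(1 − rB₀/P)/ln(1+r) = −ln(0.74282)/ln(1.018) ≈ 16.665, so the balance reaches zero during payment 17.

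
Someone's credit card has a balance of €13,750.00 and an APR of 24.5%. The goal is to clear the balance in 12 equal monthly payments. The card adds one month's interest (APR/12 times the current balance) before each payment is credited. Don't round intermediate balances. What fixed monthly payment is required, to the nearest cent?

€1,303.52

Monthly rate r = 24.5%/12 = 2.04167% = 0.0204167.
Level-payment amortization: P = B₀·r / (1 − (1+r)^(−n)) = 13750.00·0.0204167 / (1 − 1.02042^(−12)).
Denominator 1 − (1+r)^(−12) = 0.215361744.
P = 280.729 / 0.215361744 ≈ 1303.52.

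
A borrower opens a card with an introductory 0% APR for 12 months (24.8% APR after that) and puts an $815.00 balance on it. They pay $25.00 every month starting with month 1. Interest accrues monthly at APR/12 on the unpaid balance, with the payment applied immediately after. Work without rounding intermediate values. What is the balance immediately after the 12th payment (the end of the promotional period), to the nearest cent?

Promo months 1–12 at r₀ = 0%/12 = 0; months 13+ at r₁ = 24.8%/12 = 0.0206667.
After month 12 (no interest yet): B = $815.00 − 12·$25.00 = $515.00.

$515.00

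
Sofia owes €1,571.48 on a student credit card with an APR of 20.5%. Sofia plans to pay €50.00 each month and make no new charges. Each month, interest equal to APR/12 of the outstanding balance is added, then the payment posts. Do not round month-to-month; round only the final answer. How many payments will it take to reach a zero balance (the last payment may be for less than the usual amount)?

Monthly rate r = 20.5%/12 = 1.70833% = 0.0170833.
Recurrence: B ← B·(1+r) − €50.00.
Month 1: interest €26.85; balance after payment €1,548.33.
Month 2: interest €26.45; balance after payment €1,524.78.
Closed form: n = −ln(1 − rB₀/P)/ln(1+r) = −ln(0.46308)/ln(1.01708) ≈ 45.449, so the balance reaches zero during payment 46.

46 months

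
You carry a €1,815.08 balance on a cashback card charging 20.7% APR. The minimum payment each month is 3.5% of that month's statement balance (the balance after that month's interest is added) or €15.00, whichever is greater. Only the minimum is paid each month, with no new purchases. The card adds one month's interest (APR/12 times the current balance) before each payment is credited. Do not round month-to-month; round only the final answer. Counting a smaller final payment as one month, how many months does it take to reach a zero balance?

118 months

Monthly rate r = 20.7%/12 = 1.725% = 0.01725.
While 3.5% of the post-interest balance exceeds €15.00, each month B ← (B·(1+r))·(1 − 0.035), i.e. B shrinks by the factor (1+r)·0.965 = 0.98165.
This holds for months 1–79. Entering month 80 the balance is €420.09; 3.5% of the post-interest balance is now below €15.00, so the flat €15.00 minimum applies from here.
From month 80 a fixed €15.00 at rate r clears €420.09 in 39 more payments. Total: 79 + 39 = 118 months.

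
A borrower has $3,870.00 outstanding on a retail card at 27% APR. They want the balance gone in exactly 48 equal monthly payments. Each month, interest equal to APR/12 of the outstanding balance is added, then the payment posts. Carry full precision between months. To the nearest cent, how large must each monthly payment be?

Monthly rate r = 27%/12 = 2.25% = 0.0225.
Level-payment amortization: P = B₀·r / (1 − (1+r)^(−n)) = 3870.00·0.0225 / (1 − 1.0225^(−48)).
Denominator 1 − (1+r)^(−48) = 0.656314825.
P = 87.075 / 0.656314825 ≈ 132.67.

$132.67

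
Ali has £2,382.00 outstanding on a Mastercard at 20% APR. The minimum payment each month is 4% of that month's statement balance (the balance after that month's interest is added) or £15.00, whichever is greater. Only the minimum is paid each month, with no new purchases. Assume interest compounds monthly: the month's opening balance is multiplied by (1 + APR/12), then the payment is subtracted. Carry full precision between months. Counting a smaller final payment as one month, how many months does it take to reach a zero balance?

109 months

Monthly rate r = 20%/12 = 1.66667% = 0.0166667.
While 4% of the post-interest balance exceeds £15.00, each month B ← (B·(1+r))·(1 − 0.04), i.e. B shrinks by the factor (1+r)·0.96 = 0.976.
This holds for months 1–77. Entering month 78 the balance is £366.93; 4% of the post-interest balance is now below £15.00, so the flat £15.00 minimum applies from here.
From month 78 a fixed £15.00 at rate r clears £366.93 in 32 more payments. Total: 77 + 32 = 109 months.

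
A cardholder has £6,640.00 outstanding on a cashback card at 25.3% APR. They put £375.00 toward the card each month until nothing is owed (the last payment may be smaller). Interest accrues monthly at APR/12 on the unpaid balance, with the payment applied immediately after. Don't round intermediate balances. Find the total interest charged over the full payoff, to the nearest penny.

Monthly rate r = 25.3%/12 = 2.10833% = 0.0210833.
Payoff takes n = ⌈−ln(1 − rB₀/P)/ln(1+r)⌉ = ⌈22.398⌉ = 23 payments; the last is £150.13.
Total paid = 22·£375.00 + £150.13 = £8,400.13.
Total interest = total paid − principal = £8,400.13 − £6,640.00 = £1,760.13.

£1,760.13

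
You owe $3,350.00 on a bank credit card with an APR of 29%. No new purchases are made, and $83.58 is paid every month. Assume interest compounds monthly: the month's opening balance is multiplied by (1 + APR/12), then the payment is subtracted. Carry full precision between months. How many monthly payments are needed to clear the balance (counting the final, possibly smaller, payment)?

145 payments

Monthly rate r = 29%/12 = 2.41667% = 0.0241667.
Recurrence: B ← B·(1+r) − $83.58.
Month 1: interest $80.96; balance after payment $3,347.38.
Month 2: interest $80.89; balance after payment $3,344.69.
Closed form: n = −ln(1 − rB₀/P)/ln(1+r) = −ln(0.031367)/ln(1.02417) ≈ 144.979, so the balance reaches zero during payment 145.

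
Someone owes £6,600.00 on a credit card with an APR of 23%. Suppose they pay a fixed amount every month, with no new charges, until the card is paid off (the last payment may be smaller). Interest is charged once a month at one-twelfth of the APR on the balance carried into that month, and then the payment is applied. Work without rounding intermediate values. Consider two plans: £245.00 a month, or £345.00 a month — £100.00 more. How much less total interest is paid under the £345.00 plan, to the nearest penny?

£1,073.36

Monthly rate r = 23%/12 = 1.91667% = 0.0191667.
At £245.00/mo: n = ⌈−ln(1 − rB₀/P)/ln(1+r)⌉ = 39 payments (last £63.73); total interest = total paid − £6,600.00 = £2,773.73.
At £345.00/mo: 25 payments (last £20.37); total interest £1,700.37.
Interest saved = £2,773.73 − £1,700.37 = £1,073.36.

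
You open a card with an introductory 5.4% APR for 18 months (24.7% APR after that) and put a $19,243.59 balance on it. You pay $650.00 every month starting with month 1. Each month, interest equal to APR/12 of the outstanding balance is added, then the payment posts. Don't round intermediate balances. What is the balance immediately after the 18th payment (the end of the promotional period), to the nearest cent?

Promo months 1–18 at r₀ = 5.4%/12 = 0.0045; months 19+ at r₁ = 24.7%/12 = 0.0205833.
After month 18: iterate B ← B·(1+r₀) − $650.00 for 18 months → $8,704.95.

$8,704.95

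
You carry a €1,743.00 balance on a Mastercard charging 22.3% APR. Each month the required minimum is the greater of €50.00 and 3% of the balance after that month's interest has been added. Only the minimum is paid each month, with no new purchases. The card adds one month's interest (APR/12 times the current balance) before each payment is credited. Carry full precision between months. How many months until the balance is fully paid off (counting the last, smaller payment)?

57 months

Monthly rate r = 22.3%/12 = 1.85833% = 0.0185833.
While 3% of the post-interest balance exceeds €50.00, each month B ← (B·(1+r))·(1 − 0.03), i.e. B shrinks by the factor (1+r)·0.97 = 0.98803.
This holds for months 1–6. Entering month 7 the balance is €1,621.46; 3% of the post-interest balance is now below €50.00, so the flat €50.00 minimum applies from here.
From month 7 a fixed €50.00 at rate r clears €1,621.46 in 51 more payments. Total: 6 + 51 = 57 months.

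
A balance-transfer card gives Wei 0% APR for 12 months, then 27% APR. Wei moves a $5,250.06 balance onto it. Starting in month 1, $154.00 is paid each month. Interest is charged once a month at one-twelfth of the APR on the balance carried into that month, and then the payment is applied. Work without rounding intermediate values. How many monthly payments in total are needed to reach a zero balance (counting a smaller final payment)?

Promo months 1–12 at r₀ = 0%/12 = 0; months 13+ at r₁ = 27%/12 = 0.0225.
After month 12 (no interest yet): B = $5,250.06 − 12·$154.00 = $3,402.06.
Then at r₁ with $154.00/mo: n₂ = −ln(1 − r₁·B/P)/ln(1+r₁) ≈ 30.89 → 31 more payments.

43 payments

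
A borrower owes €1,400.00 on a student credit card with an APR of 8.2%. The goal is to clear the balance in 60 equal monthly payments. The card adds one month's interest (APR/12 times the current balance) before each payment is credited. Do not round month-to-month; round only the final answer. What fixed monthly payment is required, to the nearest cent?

Monthly rate r = 8.2%/12 = 0.683333% = 0.00683333.
Level-payment amortization: P = B₀·r / (1 − (1+r)^(−n)) = 1400.00·0.00683333 / (1 − 1.00683^(−60)).
Denominator 1 − (1+r)^(−60) = 0.335423654.
P = 9.56667 / 0.335423654 ≈ 28.52.

€28.52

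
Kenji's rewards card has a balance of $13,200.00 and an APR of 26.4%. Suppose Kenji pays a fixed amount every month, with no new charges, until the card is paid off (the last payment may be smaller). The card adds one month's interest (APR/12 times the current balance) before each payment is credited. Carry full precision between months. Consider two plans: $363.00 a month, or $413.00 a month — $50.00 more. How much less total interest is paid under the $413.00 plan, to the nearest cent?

$3,796.50

Monthly rate r = 26.4%/12 = 2.2% = 0.022.
At $363.00/mo: n = ⌈−ln(1 − rB₀/P)/ln(1+r)⌉ = 74 payments (last $347.94); total interest = total paid − $13,200.00 = $13,646.94.
At $413.00/mo: 56 payments (last $335.44); total interest $9,850.44.
Interest saved = $13,646.94 − $9,850.44 = $3,796.50.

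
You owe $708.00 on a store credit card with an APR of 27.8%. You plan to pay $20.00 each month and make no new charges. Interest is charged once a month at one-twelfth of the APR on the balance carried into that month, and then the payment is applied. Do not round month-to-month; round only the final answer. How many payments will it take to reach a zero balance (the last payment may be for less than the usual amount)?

Monthly rate r = 27.8%/12 = 2.31667% = 0.0231667.
Recurrence: B ← B·(1+r) − $20.00.
Month 1: interest $16.40; balance after payment $704.40.
Month 2: interest $16.32; balance after payment $700.72.
Closed form: n = −ln(1 − rB₀/P)/ln(1+r) = −ln(0.1799)/ln(1.02317) ≈ 74.898, so the balance reaches zero during payment 75.

75 payments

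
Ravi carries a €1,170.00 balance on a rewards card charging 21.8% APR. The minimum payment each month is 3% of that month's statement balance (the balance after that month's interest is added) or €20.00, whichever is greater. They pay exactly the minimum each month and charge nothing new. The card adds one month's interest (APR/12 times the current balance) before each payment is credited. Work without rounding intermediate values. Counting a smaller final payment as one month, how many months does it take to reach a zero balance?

97 months

Monthly rate r = 21.8%/12 = 1.81667% = 0.0181667.
While 3% of the post-interest balance exceeds €20.00, each month B ← (B·(1+r))·(1 − 0.03), i.e. B shrinks by the factor (1+r)·0.97 = 0.98762.
This holds for months 1–47. Entering month 48 the balance is €651.55; 3% of the post-interest balance is now below €20.00, so the flat €20.00 minimum applies from here.
From month 48 a fixed €20.00 at rate r clears €651.55 in 50 more payments. Total: 47 + 50 = 97 months.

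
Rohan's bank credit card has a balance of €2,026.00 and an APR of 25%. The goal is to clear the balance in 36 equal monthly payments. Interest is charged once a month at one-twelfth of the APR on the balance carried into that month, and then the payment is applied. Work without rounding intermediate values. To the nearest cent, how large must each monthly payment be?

€80.55

Monthly rate r = 25%/12 = 2.08333% = 0.0208333.
Level-payment amortization: P = B₀·r / (1 − (1+r)^(−n)) = 2026.00·0.0208333 / (1 − 1.02083^(−36)).
Denominator 1 − (1+r)^(−36) = 0.523979491.
P = 42.2083 / 0.523979491 ≈ 80.55.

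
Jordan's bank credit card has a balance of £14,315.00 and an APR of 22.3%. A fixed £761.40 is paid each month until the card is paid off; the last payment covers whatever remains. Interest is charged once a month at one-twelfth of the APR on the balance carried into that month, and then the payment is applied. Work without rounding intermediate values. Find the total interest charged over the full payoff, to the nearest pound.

£3,461

Monthly rate r = 22.3%/12 = 1.85833% = 0.0185833.
Payoff takes n = ⌈−ln(1 − rB₀/P)/ln(1+r)⌉ = ⌈23.344⌉ = 24 payments; the last is £263.79.
Total paid = 23·£761.40 + £263.79 = £17,775.99.
Total interest = total paid − principal = £17,775.99 − £14,315.00 = £3,460.99.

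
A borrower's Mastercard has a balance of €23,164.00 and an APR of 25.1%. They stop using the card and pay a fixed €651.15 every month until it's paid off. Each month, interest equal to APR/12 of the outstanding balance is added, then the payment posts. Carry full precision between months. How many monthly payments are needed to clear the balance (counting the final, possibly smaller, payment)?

Monthly rate r = 25.1%/12 = 2.09167% = 0.0209167.
Recurrence: B ← B·(1+r) − €651.15.
Month 1: interest €484.51; balance after payment €22,997.36.
Month 2: interest €481.03; balance after payment €22,827.24.
Closed form: n = −ln(1 − rB₀/P)/ln(1+r) = −ln(0.25591)/ln(1.02092) ≈ 65.839, so the balance reaches zero during payment 66.

66 months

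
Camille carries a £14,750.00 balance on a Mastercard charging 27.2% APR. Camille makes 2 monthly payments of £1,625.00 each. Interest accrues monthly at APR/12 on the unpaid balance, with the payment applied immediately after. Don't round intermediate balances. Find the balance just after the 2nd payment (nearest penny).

Monthly rate r = 27.2%/12 = 2.26667% = 0.0226667.
Each month: B ← B·(1+r) − £1,625.00.
Month 1: interest £334.33; balance after payment £13,459.33.
Month 2: interest £305.08; balance after payment £12,139.41.

£12,139.41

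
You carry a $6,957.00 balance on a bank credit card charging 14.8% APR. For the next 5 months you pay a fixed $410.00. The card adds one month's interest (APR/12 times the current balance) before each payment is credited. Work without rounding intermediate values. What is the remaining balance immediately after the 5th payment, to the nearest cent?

Monthly rate r = 14.8%/12 = 1.23333% = 0.0123333.
Each month: B ← B·(1+r) − $410.00.
Month 1: interest $85.80; balance after payment $6,632.80.
Month 2: interest $81.80; balance after payment $6,304.61.
Month 3: interest $77.76; balance after payment $5,972.36.
Month 4: interest $73.66; balance after payment $5,636.02.
Month 5: interest $69.51; balance after payment $5,295.53.

$5,295.53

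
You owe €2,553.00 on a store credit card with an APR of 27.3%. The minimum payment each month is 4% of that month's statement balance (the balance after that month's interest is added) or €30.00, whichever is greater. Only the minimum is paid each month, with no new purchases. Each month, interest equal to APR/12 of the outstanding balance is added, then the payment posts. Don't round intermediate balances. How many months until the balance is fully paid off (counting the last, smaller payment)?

Monthly rate r = 27.3%/12 = 2.275% = 0.02275.
While 4% of the post-interest balance exceeds €30.00, each month B ← (B·(1+r))·(1 − 0.04), i.e. B shrinks by the factor (1+r)·0.96 = 0.98184.
This holds for months 1–69. Entering month 70 the balance is €720.88; 4% of the post-interest balance is now below €30.00, so the flat €30.00 minimum applies from here.
From month 70 a fixed €30.00 at rate r clears €720.88 in 36 more payments. Total: 69 + 36 = 105 months.

105 months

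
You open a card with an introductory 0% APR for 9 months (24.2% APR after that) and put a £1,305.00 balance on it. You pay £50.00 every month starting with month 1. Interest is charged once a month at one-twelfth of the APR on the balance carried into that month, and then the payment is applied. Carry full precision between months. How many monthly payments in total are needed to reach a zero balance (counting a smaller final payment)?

Promo months 1–9 at r₀ = 0%/12 = 0; months 10+ at r₁ = 24.2%/12 = 0.0201667.
After month 9 (no interest yet): B = £1,305.00 − 9·£50.00 = £855.00.
Then at r₁ with £50.00/mo: n₂ = −ln(1 − r₁·B/P)/ln(1+r₁) ≈ 21.18 → 22 more payments.

31 payments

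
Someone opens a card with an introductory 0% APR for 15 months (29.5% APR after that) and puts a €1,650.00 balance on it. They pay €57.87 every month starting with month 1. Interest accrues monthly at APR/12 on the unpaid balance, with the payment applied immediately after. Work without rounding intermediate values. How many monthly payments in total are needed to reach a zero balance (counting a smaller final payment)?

Promo months 1–15 at r₀ = 0%/12 = 0; months 16+ at r₁ = 29.5%/12 = 0.0245833.
After month 15 (no interest yet): B = €1,650.00 − 15·€57.87 = €781.95.
Then at r₁ with €57.87/mo: n₂ = −ln(1 − r₁·B/P)/ln(1+r₁) ≈ 16.62 → 17 more payments.

32 months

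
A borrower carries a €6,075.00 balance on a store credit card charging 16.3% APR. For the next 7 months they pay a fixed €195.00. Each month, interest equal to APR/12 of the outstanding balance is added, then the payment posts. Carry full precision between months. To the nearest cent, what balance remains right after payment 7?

Monthly rate r = 16.3%/12 = 1.35833% = 0.0135833.
Each month: B ← B·(1+r) − €195.00.
Month 1: interest €82.52; balance after payment €5,962.52.
Month 2: interest €80.99; balance after payment €5,848.51.
Month 3: interest €79.44; balance after payment €5,732.95.
Month 4: interest €77.87; balance after payment €5,615.82.
Month 5: interest €76.28; balance after payment €5,497.11.
Month 6: interest €74.67; balance after payment €5,376.78.
Month 7: interest €73.03; balance after payment €5,254.81.

€5,254.81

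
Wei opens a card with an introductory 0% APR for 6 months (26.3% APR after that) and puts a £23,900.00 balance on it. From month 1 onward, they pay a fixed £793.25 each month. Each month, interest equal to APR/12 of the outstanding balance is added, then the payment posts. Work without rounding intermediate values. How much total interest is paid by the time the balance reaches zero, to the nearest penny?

Promo months 1–6 at r₀ = 0%/12 = 0; months 7+ at r₁ = 26.3%/12 = 0.0219167.
After month 6 (no interest yet): B = £23,900.00 − 6·£793.25 = £19,140.50.
Then at r₁ with £793.25/mo: n₂ = −ln(1 − r₁·B/P)/ln(1+r₁) ≈ 34.71 → 35 more payments.
Total paid = 40·£793.25 + £566.05 = £32,296.05; interest = £32,296.05 − £23,900.00 = £8,396.05.

£8,396.05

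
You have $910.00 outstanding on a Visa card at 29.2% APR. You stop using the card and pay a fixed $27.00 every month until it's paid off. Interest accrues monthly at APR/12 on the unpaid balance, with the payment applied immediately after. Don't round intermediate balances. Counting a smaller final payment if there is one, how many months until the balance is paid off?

Monthly rate r = 29.2%/12 = 2.43333% = 0.0243333.
Recurrence: B ← B·(1+r) − $27.00.
Month 1: interest $22.14; balance after payment $905.14.
Month 2: interest $22.03; balance after payment $900.17.
Closed form: n = −ln(1 − rB₀/P)/ln(1+r) = −ln(0.17988)/ln(1.02433) ≈ 71.354, so the balance reaches zero during payment 72.

72 months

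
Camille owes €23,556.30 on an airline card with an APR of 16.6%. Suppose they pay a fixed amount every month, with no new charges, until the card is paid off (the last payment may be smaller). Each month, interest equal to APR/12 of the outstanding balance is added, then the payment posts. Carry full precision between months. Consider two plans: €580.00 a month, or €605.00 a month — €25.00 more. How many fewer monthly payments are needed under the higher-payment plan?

4 fewer payments

Monthly rate r = 16.6%/12 = 1.38333% = 0.0138333.
At €580.00/mo: n = ⌈−ln(1 − rB₀/P)/ln(1+r)⌉ = 61 payments (last €35.68); total interest = total paid − €23,556.30 = €11,279.38.
At €605.00/mo: 57 payments (last €184.30); total interest €10,508.00.
Payments saved = 61 − 57 = 4.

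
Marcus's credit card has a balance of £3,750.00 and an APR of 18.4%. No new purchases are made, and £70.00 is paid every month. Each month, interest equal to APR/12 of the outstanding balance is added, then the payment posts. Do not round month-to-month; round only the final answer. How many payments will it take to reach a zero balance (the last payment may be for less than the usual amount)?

114 months

Monthly rate r = 18.4%/12 = 1.53333% = 0.0153333.
Recurrence: B ← B·(1+r) − £70.00.
Month 1: interest £57.50; balance after payment £3,737.50.
Month 2: interest £57.31; balance after payment £3,724.81.
Closed form: n = −ln(1 − rB₀/P)/ln(1+r) = −ln(0.17857)/ln(1.01533) ≈ 113.214, so the balance reaches zero during payment 114.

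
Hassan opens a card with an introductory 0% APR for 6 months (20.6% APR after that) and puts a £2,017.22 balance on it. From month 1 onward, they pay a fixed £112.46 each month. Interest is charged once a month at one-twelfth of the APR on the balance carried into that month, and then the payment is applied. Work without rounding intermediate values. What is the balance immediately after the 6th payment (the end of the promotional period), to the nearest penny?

£1,342.46

Promo months 1–6 at r₀ = 0%/12 = 0; months 7+ at r₁ = 20.6%/12 = 0.0171667.
After month 6 (no interest yet): B = £2,017.22 − 6·£112.46 = £1,342.46.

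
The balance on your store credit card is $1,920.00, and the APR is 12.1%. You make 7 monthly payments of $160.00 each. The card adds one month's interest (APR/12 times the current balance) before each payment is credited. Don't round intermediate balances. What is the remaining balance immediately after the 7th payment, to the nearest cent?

$905.23

Monthly rate r = 12.1%/12 = 1.00833% = 0.0100833.
Each month: B ← B·(1+r) − $160.00.
Month 1: interest $19.36; balance after payment $1,779.36.
Month 2: interest $17.94; balance after payment $1,637.30.
Month 3: interest $16.51; balance after payment $1,493.81.
Month 4: interest $15.06; balance after payment $1,348.87.
Month 5: interest $13.60; balance after payment $1,202.48.
Month 6: interest $12.12; balance after payment $1,054.60.
Month 7: interest $10.63; balance after payment $905.23.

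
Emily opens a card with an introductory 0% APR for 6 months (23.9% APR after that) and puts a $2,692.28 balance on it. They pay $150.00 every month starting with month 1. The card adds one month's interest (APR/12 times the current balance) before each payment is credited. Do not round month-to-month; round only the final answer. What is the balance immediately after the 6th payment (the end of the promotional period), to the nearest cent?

$1,792.28

Promo months 1–6 at r₀ = 0%/12 = 0; months 7+ at r₁ = 23.9%/12 = 0.0199167.
After month 6 (no interest yet): B = $2,692.28 − 6·$150.00 = $1,792.28.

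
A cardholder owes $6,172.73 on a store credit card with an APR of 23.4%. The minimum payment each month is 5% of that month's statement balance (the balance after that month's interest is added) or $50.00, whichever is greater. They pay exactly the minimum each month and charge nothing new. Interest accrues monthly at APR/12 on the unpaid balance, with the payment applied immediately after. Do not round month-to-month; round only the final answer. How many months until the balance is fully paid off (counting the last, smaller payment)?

Monthly rate r = 23.4%/12 = 1.95% = 0.0195.
While 5% of the post-interest balance exceeds $50.00, each month B ← (B·(1+r))·(1 − 0.05), i.e. B shrinks by the factor (1+r)·0.95 = 0.96852.
This holds for months 1–58. Entering month 59 the balance is $965.84; 5% of the post-interest balance is now below $50.00, so the flat $50.00 minimum applies from here.
From month 59 a fixed $50.00 at rate r clears $965.84 in 25 more payments. Total: 58 + 25 = 83 months.

83 months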